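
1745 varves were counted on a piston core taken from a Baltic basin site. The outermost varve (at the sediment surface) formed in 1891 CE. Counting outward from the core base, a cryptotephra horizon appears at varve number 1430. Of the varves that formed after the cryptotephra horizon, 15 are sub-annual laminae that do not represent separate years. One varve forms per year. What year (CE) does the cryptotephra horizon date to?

1591 CE

Between varve 1430 and the sediment surface there are 1745 − 1430 = 315 varves.
Removing the 15 false varves leaves 315 − 15 = 300 true varves beyond the cryptotephra horizon.
1891 − 300 = 1591 CE.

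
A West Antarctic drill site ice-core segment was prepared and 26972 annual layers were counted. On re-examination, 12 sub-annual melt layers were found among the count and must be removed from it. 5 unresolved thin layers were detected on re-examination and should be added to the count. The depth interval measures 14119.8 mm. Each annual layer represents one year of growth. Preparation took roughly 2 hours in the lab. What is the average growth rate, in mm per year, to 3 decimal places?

After corrections the count is 26972 − 12 + 5 = 26965 annual layers.
14119.8 mm over 26965 years gives 14119.8 / 26965 ≈ 0.524 mm per year.

0.524 mm per year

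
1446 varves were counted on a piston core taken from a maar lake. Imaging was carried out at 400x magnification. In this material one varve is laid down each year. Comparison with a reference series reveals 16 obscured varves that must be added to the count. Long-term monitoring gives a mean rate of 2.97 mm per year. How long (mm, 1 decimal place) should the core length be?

Correcting the raw count gives 1446 + 16 = 1462 true varves.
1462 years at 2.97 mm/year gives 2.97 × 1462 = 4342.1 mm.

4342.1 mm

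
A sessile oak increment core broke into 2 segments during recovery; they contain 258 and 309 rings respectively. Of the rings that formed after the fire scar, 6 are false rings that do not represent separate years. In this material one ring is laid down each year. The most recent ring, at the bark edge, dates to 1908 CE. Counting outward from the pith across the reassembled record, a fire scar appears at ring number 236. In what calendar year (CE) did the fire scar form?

1583 CE

Total rings = 258 + 309 = 567.
The fire scar sits at ring 236 from the pith, so 567 − 236 = 331 rings formed after it.
Removing the 6 false rings leaves 331 − 6 = 325 true rings beyond the fire scar.
Counting back 325 years from 1908 CE places the fire scar in 1908 − 325 = 1583 CE.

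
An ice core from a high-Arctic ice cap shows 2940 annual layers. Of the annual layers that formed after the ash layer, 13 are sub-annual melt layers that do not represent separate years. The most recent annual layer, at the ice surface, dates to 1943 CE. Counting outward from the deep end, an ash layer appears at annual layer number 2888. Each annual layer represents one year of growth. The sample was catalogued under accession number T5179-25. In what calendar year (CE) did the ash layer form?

1904 CE

2940 − 2888 = 52 annual layers lie beyond the ash layer toward the ice surface.
Removing the 13 false annual layers leaves 52 − 13 = 39 true annual layers beyond the ash layer.
The annual layer at the ice surface is 1943 CE, so the ash layer dates to 1943 − 39 = 1904 CE.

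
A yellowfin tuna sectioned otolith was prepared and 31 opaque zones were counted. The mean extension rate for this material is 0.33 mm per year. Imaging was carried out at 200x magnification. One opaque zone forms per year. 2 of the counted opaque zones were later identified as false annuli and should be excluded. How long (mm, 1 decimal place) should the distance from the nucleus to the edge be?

9.6 mm

Correcting the raw count gives 31 − 2 = 29 true opaque zones.
Length ≈ 0.33 × 29 = 9.6 mm.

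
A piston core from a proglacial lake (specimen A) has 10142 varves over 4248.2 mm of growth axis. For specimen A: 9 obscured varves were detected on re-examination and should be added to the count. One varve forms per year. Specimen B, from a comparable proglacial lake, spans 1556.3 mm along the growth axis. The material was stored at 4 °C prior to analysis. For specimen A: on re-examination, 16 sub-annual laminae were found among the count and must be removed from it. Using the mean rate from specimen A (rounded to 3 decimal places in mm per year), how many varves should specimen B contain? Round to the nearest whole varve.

3714 varves

Specimen A: correcting the raw count gives 10142 − 16 + 9 = 10135 true varves.
A: 4248.2 mm over 10135 years gives 4248.2 / 10135 ≈ 0.419 mm/yr.
For B, 1556.3 / 0.419 = 3714.32 years ≈ 3714 varves.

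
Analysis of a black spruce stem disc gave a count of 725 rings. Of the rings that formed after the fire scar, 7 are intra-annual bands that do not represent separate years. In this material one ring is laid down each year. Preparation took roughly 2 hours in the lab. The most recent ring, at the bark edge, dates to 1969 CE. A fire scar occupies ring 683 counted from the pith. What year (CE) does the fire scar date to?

The fire scar sits at ring 683 from the pith, so 725 − 683 = 42 rings formed after it.
Excluding 7 false rings: 42 − 7 = 35.
The ring at the bark edge is 1969 CE, so the fire scar dates to 1969 − 35 = 1934 CE.

1934 CE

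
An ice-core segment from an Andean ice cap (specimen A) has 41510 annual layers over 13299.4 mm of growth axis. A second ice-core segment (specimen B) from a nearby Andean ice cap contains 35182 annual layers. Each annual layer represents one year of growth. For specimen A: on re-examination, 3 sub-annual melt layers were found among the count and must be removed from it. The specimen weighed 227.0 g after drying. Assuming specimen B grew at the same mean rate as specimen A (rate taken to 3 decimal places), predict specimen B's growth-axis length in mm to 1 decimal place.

Specimen A: true annual layer count = 41510 − 3 = 41507.
A: Extension rate ≈ 13299.4 / 41507 = 0.320 mm/yr.
B's length ≈ 0.320 × 35182 = 11258.2 mm.

11258.2 mm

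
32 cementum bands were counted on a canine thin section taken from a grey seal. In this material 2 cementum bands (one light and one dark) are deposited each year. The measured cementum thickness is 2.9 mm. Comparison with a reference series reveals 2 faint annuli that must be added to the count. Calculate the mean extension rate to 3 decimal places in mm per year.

0.171 mm per year

Adjusted count: 32 + 2 = 34 cementum bands.
With 2 cementum bands per year, 34 / 2 = 17 years.
Mean rate = 2.9 mm / 17 years ≈ 0.171 mm per year.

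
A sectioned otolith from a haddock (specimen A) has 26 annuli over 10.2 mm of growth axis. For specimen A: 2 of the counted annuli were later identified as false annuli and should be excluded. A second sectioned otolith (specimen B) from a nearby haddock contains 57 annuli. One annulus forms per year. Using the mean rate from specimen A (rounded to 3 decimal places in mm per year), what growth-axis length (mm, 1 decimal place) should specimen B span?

Specimen A: adjusted count: 26 − 2 = 24 annuli.
A: Mean rate = 10.2 mm / 24 years ≈ 0.425 mm/yr.
Length of B = 0.425 × 57 = 24.2 mm.

24.2 mm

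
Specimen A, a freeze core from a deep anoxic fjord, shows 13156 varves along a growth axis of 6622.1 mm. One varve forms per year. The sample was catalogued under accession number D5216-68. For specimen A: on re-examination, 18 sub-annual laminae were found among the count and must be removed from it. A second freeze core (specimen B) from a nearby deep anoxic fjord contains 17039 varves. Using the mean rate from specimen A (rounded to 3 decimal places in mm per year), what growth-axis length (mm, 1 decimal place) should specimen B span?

8587.7 mm

Specimen A: after corrections the count is 13156 − 18 = 13138 varves.
A: Extension rate ≈ 6622.1 / 13138 = 0.504 mm per year.
Length of B = 0.504 × 17039 = 8587.7 mm.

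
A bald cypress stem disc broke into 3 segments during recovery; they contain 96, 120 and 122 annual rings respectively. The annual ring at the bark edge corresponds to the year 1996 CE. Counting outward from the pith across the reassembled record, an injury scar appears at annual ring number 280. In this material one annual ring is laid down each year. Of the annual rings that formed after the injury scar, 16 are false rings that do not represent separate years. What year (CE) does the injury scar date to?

Total annual rings = 96 + 120 + 122 = 338.
338 − 280 = 58 annual rings lie beyond the injury scar toward the bark edge.
Excluding 16 false annual rings: 58 − 16 = 42.
Counting back 42 years from 1996 CE places the injury scar in 1996 − 42 = 1954 CE.

1954 CE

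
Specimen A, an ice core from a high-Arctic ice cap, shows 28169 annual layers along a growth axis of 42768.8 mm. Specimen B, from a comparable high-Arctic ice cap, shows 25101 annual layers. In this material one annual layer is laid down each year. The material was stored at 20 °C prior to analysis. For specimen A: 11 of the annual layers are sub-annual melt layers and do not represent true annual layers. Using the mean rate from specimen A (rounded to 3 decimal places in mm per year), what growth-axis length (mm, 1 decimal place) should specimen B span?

Specimen A: after corrections the count is 28169 − 11 = 28158 annual layers.
A: Mean rate = 42768.8 mm / 28158 years ≈ 1.519 mm/year.
For B, 1.519 mm/year × 25101 years = 38128.4 mm.

38128.4 mm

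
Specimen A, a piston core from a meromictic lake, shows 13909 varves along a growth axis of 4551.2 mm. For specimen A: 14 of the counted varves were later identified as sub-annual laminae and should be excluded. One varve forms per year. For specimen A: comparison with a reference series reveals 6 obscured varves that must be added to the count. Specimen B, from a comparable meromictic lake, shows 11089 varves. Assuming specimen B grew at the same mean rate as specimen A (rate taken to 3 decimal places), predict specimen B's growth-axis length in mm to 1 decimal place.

Specimen A: true varve count = 13909 − 14 + 6 = 13901.
A: Mean rate = 4551.2 mm / 13901 years ≈ 0.327 mm/year.
Length of B = 0.327 × 11089 = 3626.1 mm.

3626.1 mm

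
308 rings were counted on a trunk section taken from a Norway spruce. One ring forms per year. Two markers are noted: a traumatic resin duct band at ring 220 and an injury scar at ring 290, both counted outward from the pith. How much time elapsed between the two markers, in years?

70 yr

Separation: 290 − 220 = 70 rings.
One ring per year makes the interval 70 years.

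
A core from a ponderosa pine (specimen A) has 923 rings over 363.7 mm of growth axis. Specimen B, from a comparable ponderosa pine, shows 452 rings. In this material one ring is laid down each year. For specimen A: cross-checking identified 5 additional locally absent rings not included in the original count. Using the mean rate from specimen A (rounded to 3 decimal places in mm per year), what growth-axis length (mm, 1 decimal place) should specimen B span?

177.2 mm

Specimen A: adjusted count: 923 + 5 = 928 rings.
A: Mean rate = 363.7 mm / 928 years ≈ 0.392 mm/yr.
B's length ≈ 0.392 × 452 = 177.2 mm.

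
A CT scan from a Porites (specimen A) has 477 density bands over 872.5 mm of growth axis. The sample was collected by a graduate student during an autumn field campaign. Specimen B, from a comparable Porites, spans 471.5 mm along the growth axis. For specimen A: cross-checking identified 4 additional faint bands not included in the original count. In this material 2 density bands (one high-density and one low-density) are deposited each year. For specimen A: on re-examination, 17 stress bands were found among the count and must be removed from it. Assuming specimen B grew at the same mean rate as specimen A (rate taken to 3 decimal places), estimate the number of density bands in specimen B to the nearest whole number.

251 density bands

Specimen A: adjusted count: 477 − 17 + 4 = 464 density bands.
Specimen A: 464 density bands at 2 per year is 464 / 2 = 232 years.
A: Extension rate ≈ 872.5 / 232 = 3.761 mm/year.
B spans 471.5 / 3.761 = 125.37 years; at 2 density bands per year that is 125.37 × 2 ≈ 251 density bands.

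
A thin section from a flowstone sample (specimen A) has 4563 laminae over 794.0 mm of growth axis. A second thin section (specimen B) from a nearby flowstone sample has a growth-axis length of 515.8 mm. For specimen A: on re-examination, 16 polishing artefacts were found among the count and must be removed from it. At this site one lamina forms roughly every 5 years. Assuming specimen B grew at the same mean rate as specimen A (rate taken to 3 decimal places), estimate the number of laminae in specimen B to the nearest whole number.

Specimen A: adjusted count: 4563 − 16 = 4547 laminae.
Specimen A: 4547 laminae at 5 years each span 4547 × 5 = 22735 years.
A: Mean rate = 794.0 mm / 22735 years ≈ 0.035 mm/yr.
B spans 515.8 / 0.035 = 14737.14 years; at 5 years per lamina that is 14737.14 / 5 ≈ 2947 laminae.

2947 laminae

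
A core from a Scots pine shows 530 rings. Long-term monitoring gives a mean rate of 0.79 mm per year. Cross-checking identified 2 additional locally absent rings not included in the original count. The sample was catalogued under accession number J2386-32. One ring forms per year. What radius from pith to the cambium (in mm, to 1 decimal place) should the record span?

Adjusted count: 530 + 2 = 532 rings.
Length ≈ 0.79 × 532 = 420.3 mm.

420.3 mm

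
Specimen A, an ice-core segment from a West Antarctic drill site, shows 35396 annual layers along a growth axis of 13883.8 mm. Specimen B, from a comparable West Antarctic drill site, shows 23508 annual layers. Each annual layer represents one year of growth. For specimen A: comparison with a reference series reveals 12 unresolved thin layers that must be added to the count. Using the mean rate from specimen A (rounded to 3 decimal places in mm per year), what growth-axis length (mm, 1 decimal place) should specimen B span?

Specimen A: after corrections the count is 35396 + 12 = 35408 annual layers.
A: Mean rate = 13883.8 mm / 35408 years ≈ 0.392 mm/yr.
B's length ≈ 0.392 × 23508 = 9215.1 mm.

9215.1 mm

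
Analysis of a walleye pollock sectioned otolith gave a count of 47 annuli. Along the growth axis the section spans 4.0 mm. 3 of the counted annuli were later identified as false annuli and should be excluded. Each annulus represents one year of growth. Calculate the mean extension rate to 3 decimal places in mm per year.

0.091 mm per year

True annulus count = 47 − 3 = 44.
Extension rate ≈ 4.0 / 44 = 0.091 mm per year.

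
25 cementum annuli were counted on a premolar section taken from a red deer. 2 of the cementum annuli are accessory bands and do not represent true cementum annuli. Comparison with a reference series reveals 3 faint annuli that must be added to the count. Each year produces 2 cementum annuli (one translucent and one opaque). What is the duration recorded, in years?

13 yr

True cementum annulus count = 25 − 2 + 3 = 26.
Dividing by 2 cementum annuli per year: 26 / 2 = 13 years.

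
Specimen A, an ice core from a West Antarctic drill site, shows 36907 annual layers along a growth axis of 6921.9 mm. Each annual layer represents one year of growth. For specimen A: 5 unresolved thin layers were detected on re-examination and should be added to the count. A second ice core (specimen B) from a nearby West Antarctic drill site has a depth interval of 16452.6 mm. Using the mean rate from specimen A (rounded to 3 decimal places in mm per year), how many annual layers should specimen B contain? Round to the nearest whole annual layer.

87514 annual layers

Specimen A: true annual layer count = 36907 + 5 = 36912.
A: Mean rate = 6921.9 mm / 36912 years ≈ 0.188 mm/yr.
B spans 16452.6 / 0.188 = 87513.83 years ≈ 87514 annual layers.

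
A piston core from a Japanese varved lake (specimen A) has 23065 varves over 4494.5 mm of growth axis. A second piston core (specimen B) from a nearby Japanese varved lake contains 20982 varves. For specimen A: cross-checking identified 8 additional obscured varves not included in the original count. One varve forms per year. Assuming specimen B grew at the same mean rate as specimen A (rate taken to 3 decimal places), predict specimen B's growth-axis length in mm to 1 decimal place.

Specimen A: after corrections the count is 23065 + 8 = 23073 varves.
A: Mean rate = 4494.5 mm / 23073 years ≈ 0.195 mm/yr.
For B, 0.195 mm/year × 20982 years = 4091.5 mm.

4091.5 mm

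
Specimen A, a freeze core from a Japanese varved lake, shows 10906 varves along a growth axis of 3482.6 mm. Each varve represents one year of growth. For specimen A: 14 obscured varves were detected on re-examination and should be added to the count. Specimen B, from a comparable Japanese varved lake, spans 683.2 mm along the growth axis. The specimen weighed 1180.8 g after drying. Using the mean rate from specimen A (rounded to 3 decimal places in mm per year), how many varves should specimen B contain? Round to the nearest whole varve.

2142 varves

Specimen A: true varve count = 10906 + 14 = 10920.
A: 3482.6 mm over 10920 years gives 3482.6 / 10920 ≈ 0.319 mm per year.
B spans 683.2 / 0.319 = 2141.69 years ≈ 2142 varves.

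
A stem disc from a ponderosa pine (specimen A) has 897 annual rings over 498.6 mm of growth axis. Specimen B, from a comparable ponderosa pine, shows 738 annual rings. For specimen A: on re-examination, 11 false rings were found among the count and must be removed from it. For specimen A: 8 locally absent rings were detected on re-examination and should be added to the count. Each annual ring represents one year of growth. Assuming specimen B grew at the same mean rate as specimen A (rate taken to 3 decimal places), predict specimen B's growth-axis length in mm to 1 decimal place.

Specimen A: correcting the raw count gives 897 − 11 + 8 = 894 true annual rings.
A: 498.6 mm over 894 years gives 498.6 / 894 ≈ 0.558 mm/year.
For B, 0.558 mm/year × 738 years = 411.8 mm.

411.8 mm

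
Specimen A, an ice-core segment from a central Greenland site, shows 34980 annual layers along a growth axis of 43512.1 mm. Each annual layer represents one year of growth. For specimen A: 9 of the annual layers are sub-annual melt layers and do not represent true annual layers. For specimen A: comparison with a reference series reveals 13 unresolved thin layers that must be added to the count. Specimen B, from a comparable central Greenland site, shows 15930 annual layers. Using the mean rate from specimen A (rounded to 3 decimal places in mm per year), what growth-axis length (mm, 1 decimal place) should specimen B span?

Specimen A: true annual layer count = 34980 − 9 + 13 = 34984.
A: Extension rate ≈ 43512.1 / 34984 = 1.244 mm/year.
For B, 1.244 mm/year × 15930 years = 19816.9 mm.

19816.9 mm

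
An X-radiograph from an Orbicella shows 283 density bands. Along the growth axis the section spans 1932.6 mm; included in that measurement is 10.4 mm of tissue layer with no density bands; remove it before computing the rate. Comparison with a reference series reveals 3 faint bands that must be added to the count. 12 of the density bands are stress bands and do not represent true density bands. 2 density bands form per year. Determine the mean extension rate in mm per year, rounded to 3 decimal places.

14.031 mm per year

After corrections the count is 283 − 12 + 3 = 274 density bands.
With 2 density bands per year, 274 / 2 = 137 years.
The growth record spans 1932.6 − 10.4 = 1922.2 mm.
Mean rate = 1922.2 mm / 137 years ≈ 14.031 mm per year.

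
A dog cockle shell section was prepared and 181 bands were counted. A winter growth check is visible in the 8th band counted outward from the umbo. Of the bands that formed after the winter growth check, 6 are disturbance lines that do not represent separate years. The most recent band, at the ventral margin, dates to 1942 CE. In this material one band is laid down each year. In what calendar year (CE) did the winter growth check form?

181 − 8 = 173 bands lie beyond the winter growth check toward the ventral margin.
Removing the 6 false bands leaves 173 − 6 = 167 true bands beyond the winter growth check.
1942 − 167 = 1775 CE.

1775 CE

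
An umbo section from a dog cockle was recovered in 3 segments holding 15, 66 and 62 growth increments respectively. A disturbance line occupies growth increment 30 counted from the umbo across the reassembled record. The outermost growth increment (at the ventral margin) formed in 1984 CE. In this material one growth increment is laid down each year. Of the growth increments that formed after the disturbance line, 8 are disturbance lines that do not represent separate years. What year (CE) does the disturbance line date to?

1879 CE

Total growth increments = 15 + 66 + 62 = 143.
143 − 30 = 113 growth increments lie beyond the disturbance line toward the ventral margin.
113 − 8 false = 105 true growth increments after the disturbance line.
Counting back 105 years from 1984 CE places the disturbance line in 1984 − 105 = 1879 CE.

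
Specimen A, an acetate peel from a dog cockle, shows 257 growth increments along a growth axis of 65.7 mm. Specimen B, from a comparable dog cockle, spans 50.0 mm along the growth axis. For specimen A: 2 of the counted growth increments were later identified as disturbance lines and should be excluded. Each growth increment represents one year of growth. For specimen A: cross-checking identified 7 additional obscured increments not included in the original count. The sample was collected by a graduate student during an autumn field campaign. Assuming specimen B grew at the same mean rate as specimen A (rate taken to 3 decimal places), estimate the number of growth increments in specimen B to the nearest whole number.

Specimen A: adjusted count: 257 − 2 + 7 = 262 growth increments.
A: Extension rate ≈ 65.7 / 262 = 0.251 mm per year.
For B, 50.0 / 0.251 = 199.20 years ≈ 199 growth increments.

199 growth increments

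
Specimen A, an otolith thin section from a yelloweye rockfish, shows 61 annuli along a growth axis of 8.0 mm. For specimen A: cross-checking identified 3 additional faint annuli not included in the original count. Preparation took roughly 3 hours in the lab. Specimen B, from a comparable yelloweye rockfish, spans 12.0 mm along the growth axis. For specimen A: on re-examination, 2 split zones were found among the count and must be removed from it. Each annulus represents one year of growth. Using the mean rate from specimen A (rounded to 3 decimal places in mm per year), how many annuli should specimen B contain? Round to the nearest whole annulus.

Specimen A: correcting the raw count gives 61 − 2 + 3 = 62 true annuli.
A: Extension rate ≈ 8.0 / 62 = 0.129 mm/yr.
Specimen B: 12.0 mm / 0.129 mm per year = 93.02 years ≈ 93 annuli.

93 annuli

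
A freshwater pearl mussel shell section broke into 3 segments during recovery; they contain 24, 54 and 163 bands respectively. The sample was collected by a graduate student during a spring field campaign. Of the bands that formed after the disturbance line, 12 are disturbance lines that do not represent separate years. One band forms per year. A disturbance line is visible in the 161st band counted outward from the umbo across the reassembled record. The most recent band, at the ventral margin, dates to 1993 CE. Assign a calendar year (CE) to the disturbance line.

Total bands = 24 + 54 + 163 = 241.
The disturbance line sits at band 161 from the umbo, so 241 − 161 = 80 bands formed after it.
Excluding 12 false bands: 80 − 12 = 68.
1993 − 68 = 1925 CE.

1925 CE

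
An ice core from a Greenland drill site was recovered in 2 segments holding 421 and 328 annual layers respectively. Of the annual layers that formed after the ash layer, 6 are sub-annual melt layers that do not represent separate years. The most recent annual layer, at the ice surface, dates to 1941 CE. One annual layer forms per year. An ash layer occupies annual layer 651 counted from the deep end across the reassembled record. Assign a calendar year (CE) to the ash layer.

1849 CE

Total annual layers = 421 + 328 = 749.
749 − 651 = 98 annual layers lie beyond the ash layer toward the ice surface.
98 − 6 false = 92 true annual layers after the ash layer.
Counting back 92 years from 1941 CE places the ash layer in 1941 − 92 = 1849 CE.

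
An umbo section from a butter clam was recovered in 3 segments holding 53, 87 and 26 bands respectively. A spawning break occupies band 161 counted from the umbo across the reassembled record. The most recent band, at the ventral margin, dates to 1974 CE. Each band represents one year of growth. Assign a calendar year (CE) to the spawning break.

1969 CE

Total bands = 53 + 87 + 26 = 166.
The spawning break sits at band 161 from the umbo, so 166 − 161 = 5 bands formed after it.
The band at the ventral margin is 1974 CE, so the spawning break dates to 1974 − 5 = 1969 CE.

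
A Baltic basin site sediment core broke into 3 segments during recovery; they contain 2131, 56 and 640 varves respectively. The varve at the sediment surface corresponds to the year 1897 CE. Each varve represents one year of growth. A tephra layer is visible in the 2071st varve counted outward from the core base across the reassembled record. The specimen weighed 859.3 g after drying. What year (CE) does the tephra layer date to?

1141 CE

Total varves = 2131 + 56 + 640 = 2827.
2827 − 2071 = 756 varves lie beyond the tephra layer toward the sediment surface.
1897 − 756 = 1141 CE.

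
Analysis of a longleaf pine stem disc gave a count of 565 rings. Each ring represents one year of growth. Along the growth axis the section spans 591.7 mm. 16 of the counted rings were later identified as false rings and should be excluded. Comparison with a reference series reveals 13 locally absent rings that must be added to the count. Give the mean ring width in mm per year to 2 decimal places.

1.05 mm per year

After corrections the count is 565 − 16 + 13 = 562 rings.
Mean rate = 591.7 mm / 562 years ≈ 1.05 mm per year.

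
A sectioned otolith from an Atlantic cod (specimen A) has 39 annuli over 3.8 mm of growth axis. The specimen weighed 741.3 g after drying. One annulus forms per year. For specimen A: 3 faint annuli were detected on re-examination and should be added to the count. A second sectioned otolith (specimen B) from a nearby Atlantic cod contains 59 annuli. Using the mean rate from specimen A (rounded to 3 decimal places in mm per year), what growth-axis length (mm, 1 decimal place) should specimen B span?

5.3 mm

Specimen A: adjusted count: 39 + 3 = 42 annuli.
A: Extension rate ≈ 3.8 / 42 = 0.090 mm per year.
For B, 0.090 mm/year × 59 years = 5.3 mm.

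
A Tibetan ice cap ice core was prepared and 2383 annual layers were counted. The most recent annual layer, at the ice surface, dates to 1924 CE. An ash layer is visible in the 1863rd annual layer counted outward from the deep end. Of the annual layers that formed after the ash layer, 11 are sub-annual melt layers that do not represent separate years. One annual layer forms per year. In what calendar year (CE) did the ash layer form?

1415 CE

2383 − 1863 = 520 annual layers lie beyond the ash layer toward the ice surface.
520 − 11 false = 509 true annual layers after the ash layer.
Counting back 509 years from 1924 CE places the ash layer in 1924 − 509 = 1415 CE.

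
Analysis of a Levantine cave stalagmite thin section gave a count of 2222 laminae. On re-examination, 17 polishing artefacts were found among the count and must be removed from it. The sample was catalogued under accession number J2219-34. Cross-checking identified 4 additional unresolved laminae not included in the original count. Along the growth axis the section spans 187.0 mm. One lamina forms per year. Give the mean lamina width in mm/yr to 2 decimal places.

0.08 mm/yr

True lamina count = 2222 − 17 + 4 = 2209.
187.0 mm over 2209 years gives 187.0 / 2209 ≈ 0.08 mm/yr.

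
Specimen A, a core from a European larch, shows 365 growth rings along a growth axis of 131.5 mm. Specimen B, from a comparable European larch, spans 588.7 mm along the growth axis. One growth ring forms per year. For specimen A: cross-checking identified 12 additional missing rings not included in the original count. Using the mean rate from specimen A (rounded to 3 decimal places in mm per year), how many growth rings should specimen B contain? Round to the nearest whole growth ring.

Specimen A: correcting the raw count gives 365 + 12 = 377 true growth rings.
A: Extension rate ≈ 131.5 / 377 = 0.349 mm/yr.
For B, 588.7 / 0.349 = 1686.82 years ≈ 1687 growth rings.

1687 growth rings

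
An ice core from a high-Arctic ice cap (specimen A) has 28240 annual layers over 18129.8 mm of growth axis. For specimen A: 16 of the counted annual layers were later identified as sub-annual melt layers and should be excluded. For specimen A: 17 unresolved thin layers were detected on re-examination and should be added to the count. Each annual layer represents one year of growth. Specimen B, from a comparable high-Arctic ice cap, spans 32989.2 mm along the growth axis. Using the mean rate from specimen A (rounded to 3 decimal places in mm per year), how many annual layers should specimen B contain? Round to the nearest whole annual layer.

51385 annual layers

Specimen A: after corrections the count is 28240 − 16 + 17 = 28241 annual layers.
A: Mean rate = 18129.8 mm / 28241 years ≈ 0.642 mm per year.
Specimen B: 32989.2 mm / 0.642 mm per year = 51385.05 years ≈ 51385 annual layers.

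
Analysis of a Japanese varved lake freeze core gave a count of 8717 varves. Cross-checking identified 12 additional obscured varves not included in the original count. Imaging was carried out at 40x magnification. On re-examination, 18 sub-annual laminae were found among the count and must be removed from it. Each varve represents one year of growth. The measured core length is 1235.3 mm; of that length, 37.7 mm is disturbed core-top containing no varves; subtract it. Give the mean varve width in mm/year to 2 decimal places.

0.14 mm/year

Correcting the raw count gives 8717 − 18 + 12 = 8711 true varves.
Net length = 1235.3 − 37.7 = 1197.6 mm.
Extension rate ≈ 1197.6 / 8711 = 0.14 mm/year.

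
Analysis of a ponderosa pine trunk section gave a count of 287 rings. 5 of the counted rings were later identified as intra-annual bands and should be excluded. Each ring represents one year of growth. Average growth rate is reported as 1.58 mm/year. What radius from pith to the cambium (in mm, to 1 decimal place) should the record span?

Correcting the raw count gives 287 − 5 = 282 true rings.
Length ≈ 1.58 × 282 = 445.6 mm.

445.6 mm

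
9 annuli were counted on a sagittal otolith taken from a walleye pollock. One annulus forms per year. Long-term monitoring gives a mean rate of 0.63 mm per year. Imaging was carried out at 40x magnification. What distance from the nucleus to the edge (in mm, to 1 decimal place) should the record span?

The record spans 9 years at 0.63 mm per year.
Length ≈ 0.63 × 9 = 5.7 mm.

5.7 mm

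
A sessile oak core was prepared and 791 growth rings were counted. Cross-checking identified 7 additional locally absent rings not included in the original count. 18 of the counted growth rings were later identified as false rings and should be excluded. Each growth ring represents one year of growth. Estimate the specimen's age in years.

Correcting the raw count gives 791 − 18 + 7 = 780 true growth rings.
With a one-to-one growth ring periodicity this is 780 years.

780 yr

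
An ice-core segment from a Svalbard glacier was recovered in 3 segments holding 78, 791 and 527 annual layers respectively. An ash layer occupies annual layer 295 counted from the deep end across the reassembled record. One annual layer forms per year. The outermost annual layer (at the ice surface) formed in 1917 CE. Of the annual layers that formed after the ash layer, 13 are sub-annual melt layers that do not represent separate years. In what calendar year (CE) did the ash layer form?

829 CE

Total annual layers = 78 + 791 + 527 = 1396.
Between annual layer 295 and the ice surface there are 1396 − 295 = 1101 annual layers.
1101 − 13 false = 1088 true annual layers after the ash layer.
The annual layer at the ice surface is 1917 CE, so the ash layer dates to 1917 − 1088 = 829 CE.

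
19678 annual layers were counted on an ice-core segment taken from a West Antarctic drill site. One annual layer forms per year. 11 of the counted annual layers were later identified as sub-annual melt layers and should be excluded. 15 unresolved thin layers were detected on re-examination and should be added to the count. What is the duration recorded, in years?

19682 yr

After corrections the count is 19678 − 11 + 15 = 19682 annual layers.
At one annual layer per year, that is 19682 years.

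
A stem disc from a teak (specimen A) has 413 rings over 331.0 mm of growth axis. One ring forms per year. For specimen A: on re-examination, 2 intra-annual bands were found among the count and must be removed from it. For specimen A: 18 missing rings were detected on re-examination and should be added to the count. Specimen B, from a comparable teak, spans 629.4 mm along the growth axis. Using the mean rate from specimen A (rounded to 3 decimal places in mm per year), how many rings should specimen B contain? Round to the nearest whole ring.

Specimen A: true ring count = 413 − 2 + 18 = 429.
A: 331.0 mm over 429 years gives 331.0 / 429 ≈ 0.772 mm per year.
B spans 629.4 / 0.772 = 815.28 years ≈ 815 rings.

815 rings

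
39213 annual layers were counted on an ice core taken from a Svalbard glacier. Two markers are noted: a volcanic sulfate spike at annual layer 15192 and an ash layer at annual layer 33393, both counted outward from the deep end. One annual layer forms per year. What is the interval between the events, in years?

The two markers are separated by 33393 − 15192 = 18201 annual layers.
That is 18201 years at one annual layer per year.

18201 years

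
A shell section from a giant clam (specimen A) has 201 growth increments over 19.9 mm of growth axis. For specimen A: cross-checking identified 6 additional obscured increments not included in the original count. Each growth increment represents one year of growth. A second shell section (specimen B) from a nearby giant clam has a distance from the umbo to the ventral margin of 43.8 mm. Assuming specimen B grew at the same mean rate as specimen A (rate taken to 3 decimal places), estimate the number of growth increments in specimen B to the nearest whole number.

456 growth increments

Specimen A: after corrections the count is 201 + 6 = 207 growth increments.
A: Extension rate ≈ 19.9 / 207 = 0.096 mm/yr.
For B, 43.8 / 0.096 = 456.25 years ≈ 456 growth increments.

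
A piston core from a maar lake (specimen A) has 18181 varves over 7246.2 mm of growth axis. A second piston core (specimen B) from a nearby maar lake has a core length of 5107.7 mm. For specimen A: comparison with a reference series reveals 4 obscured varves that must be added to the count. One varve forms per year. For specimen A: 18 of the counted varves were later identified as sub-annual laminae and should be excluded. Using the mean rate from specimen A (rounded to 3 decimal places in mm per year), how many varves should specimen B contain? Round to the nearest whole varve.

Specimen A: adjusted count: 18181 − 18 + 4 = 18167 varves.
A: 7246.2 mm over 18167 years gives 7246.2 / 18167 ≈ 0.399 mm/yr.
For B, 5107.7 / 0.399 = 12801.25 years ≈ 12801 varves.

12801 varves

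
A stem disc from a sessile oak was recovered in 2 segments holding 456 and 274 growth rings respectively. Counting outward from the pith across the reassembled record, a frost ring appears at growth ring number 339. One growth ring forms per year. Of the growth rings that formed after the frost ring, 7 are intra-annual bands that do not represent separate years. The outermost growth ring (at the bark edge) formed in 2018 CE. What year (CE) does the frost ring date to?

1634 CE

Total growth rings = 456 + 274 = 730.
730 − 339 = 391 growth rings lie beyond the frost ring toward the bark edge.
Excluding 7 false growth rings: 391 − 7 = 384.
The growth ring at the bark edge is 2018 CE, so the frost ring dates to 2018 − 384 = 1634 CE.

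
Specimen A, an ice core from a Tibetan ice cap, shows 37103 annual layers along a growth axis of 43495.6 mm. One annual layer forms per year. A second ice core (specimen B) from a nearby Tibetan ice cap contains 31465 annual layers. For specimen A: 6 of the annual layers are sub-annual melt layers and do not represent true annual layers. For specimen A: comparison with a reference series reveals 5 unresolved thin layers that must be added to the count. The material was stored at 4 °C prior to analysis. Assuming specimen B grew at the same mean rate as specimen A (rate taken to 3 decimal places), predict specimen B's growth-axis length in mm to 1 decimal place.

36877.0 mm

Specimen A: correcting the raw count gives 37103 − 6 + 5 = 37102 true annual layers.
A: 43495.6 mm over 37102 years gives 43495.6 / 37102 ≈ 1.172 mm/year.
B's length ≈ 1.172 × 31465 = 36877.0 mm.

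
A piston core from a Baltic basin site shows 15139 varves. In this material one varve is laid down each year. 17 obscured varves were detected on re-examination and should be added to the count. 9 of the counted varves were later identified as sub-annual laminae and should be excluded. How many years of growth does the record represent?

Adjusted count: 15139 − 9 + 17 = 15147 varves.
At one varve per year, that is 15147 years.

15147 years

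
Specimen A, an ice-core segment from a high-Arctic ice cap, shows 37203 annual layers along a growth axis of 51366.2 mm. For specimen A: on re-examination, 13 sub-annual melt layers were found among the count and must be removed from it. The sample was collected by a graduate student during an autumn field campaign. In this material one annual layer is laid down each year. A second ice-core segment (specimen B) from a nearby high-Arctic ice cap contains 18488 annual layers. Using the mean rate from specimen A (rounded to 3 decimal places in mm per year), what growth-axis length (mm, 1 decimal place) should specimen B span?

Specimen A: correcting the raw count gives 37203 − 13 = 37190 true annual layers.
A: 51366.2 mm over 37190 years gives 51366.2 / 37190 ≈ 1.381 mm per year.
Length of B = 1.381 × 18488 = 25531.9 mm.

25531.9 mm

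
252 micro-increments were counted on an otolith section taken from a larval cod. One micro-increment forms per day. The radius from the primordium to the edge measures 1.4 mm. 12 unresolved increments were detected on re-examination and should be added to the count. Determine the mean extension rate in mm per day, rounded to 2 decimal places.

After corrections the count is 252 + 12 = 264 micro-increments.
1.4 mm over 264 days gives 1.4 / 264 ≈ 0.01 mm per day.

0.01 mm per day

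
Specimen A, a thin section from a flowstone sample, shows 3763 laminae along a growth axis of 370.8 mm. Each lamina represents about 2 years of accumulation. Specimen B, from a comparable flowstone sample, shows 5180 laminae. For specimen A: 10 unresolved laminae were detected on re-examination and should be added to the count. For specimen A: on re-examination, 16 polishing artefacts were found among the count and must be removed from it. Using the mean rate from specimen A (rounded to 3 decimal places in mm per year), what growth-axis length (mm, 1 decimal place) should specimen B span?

Specimen A: after corrections the count is 3763 − 16 + 10 = 3757 laminae.
Specimen A: multiplying by 2 years per lamina: 3757 × 2 = 7514 years.
A: Extension rate ≈ 370.8 / 7514 = 0.049 mm per year.
Specimen B: at 2 years per lamina, 5180 × 2 = 10360 years. B's length ≈ 0.049 × 10360 = 507.6 mm.

507.6 mm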